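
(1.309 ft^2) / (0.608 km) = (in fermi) 1 ft^2 = 0.09290304 m^2, so 1.309 ft^2 = 1.309 * 0.09290304 = 0.12161008 m^2. 1 km = 1000 m, so 0.608 km = 0.608 * 1000 = 608 m. Combine: 0.12161008 m^2 / 608 m = 0.00020001658 m. 1 fermi = 1e-15 m, so 0.00020001658 m = 0.00020001658 / 1e-15 = 2.0001658e+11 fermi ≈ 2e+11 fermi (4 s.f.). Final answer: 2e+11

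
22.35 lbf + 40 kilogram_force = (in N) 1 lbf = 4.4482216 N, so 22.35 lbf = 22.35 * 4.4482216 = 99.417753 N. 1 kilogram_force = 9.80665 N, so 40 kilogram_force = 40 * 9.80665 = 392.266 N. Sum: 99.417753 + 392.266 = 491.68375 N. Result: 491.68375 N ≈ 491.7 N (4 s.f.). Final answer: 491.7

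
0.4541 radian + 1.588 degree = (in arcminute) 0.4541 radian = 0.4541 rad. 1 degree = 0.017453293 rad, so 1.588 degree = 1.588 * 0.017453293 = 0.027715829 rad. Sum: 0.4541 + 0.027715829 = 0.48181583 rad. 1 arcminute = 0.00029088821 rad, so 0.48181583 rad = 0.48181583 / 0.00029088821 = 1656.3608 arcminute ≈ 1656 arcminute (4 s.f.). Final answer: 1656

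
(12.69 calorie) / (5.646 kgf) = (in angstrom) 9.589e+09. Check: 1 calorie = 4.184 J, so 12.69 calorie = 12.69 * 4.184 = 53.09496 J. 1 kgf = 9.80665 N, so 5.646 kgf = 5.646 * 9.80665 = 55.368346 N. Combine: 53.09496 J / 55.368346 N = 0.95894069 m. 1 angstrom = 1e-10 m, so 0.95894069 m = 0.95894069 / 1e-10 = 9.5894069e+09 angstrom ≈ 9.589e+09 angstrom (4 s.f.).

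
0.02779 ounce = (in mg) 1 ounce = 0.028349523 kg, so 0.02779 ounce = 0.02779 * 0.028349523 = 0.00078783325 kg. 1 mg = 1e-06 kg, so 0.00078783325 kg = 0.00078783325 / 1e-06 = 787.83325 mg ≈ 787.8 mg (4 s.f.). Final answer: 787.8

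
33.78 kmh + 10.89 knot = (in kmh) 1 kmh = 0.27777778 m/s, so 33.78 kmh = 33.78 * 0.27777778 = 9.3833333 m/s. 1 knot = 0.51444444 m/s, so 10.89 knot = 10.89 * 0.51444444 = 5.6023 m/s. Sum: 9.3833333 + 5.6023 = 14.985633 m/s. 1 kmh = 0.27777778 m/s, so 14.985633 m/s = 14.985633 / 0.27777778 = 53.94828 kmh ≈ 53.95 kmh (4 s.f.). Final answer: 53.95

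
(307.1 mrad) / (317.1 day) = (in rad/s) 1 mrad = 0.001 rad, so 307.1 mrad = 307.1 * 0.001 = 0.3071 rad. 1 day = 86400 s, so 317.1 day = 317.1 * 86400 = 27397440 s. Combine: 0.3071 rad / 27397440 s = 1.1209076e-08 rad/s. Result: 1.1209076e-08 rad/s ≈ 1.121e-08 rad/s (4 s.f.). Final answer: 1.121e-08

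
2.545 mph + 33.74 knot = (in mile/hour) 41.37. Check: 1 mph = 0.44704 m/s, so 2.545 mph = 2.545 * 0.44704 = 1.1377168 m/s. 1 knot = 0.51444444 m/s, so 33.74 knot = 33.74 * 0.51444444 = 17.357356 m/s. Sum: 1.1377168 + 17.357356 = 18.495072 m/s. 1 mile/hour = 0.44704 m/s, so 18.495072 m/s = 18.495072 / 0.44704 = 41.372299 mile/hour ≈ 41.37 mile/hour (4 s.f.).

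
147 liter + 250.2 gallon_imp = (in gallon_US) 1 liter = 0.001 m^3, so 147 liter = 147 * 0.001 = 0.147 m^3. 1 gallon_imp = 0.00454609 m^3, so 250.2 gallon_imp = 250.2 * 0.00454609 = 1.1374317 m^3. Sum: 0.147 + 1.1374317 = 1.2844317 m^3. 1 gallon_US = 0.0037854118 m^3, so 1.2844317 m^3 = 1.2844317 / 0.0037854118 = 339.31096 gallon_US ≈ 339.3 gallon_US (4 s.f.). Final answer: 339.3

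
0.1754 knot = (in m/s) 0.09023. Check: 1 knot = 0.51444444 m/s, so 0.1754 knot = 0.1754 * 0.51444444 = 0.090233556 m/s. Result: 0.090233556 m/s ≈ 0.09023 m/s (4 s.f.).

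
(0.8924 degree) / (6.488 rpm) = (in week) 1 degree = 0.017453293 rad, so 0.8924 degree = 0.8924 * 0.017453293 = 0.015575318 rad. 1 rpm = 0.10471976 rad/s, so 6.488 rpm = 6.488 * 0.10471976 = 0.67942177 rad/s. Combine: 0.015575318 rad / 0.67942177 rad/s = 0.022924373 s. 1 week = 604800 s, so 0.022924373 s = 0.022924373 / 604800 = 3.7904056e-08 week ≈ 3.79e-08 week (4 s.f.). Final answer: 3.79e-08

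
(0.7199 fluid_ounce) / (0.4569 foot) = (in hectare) 1 fluid_ounce = 2.957353e-05 m^3, so 0.7199 fluid_ounce = 0.7199 * 2.957353e-05 = 2.1289984e-05 m^3. 1 foot = 0.3048 m, so 0.4569 foot = 0.4569 * 0.3048 = 0.13926312 m. Combine: 2.1289984e-05 m^3 / 0.13926312 m = 0.00015287597 m^2. 1 hectare = 10000 m^2, so 0.00015287597 m^2 = 0.00015287597 / 10000 = 1.5287597e-08 hectare ≈ 1.529e-08 hectare (4 s.f.). Final answer: 1.529e-08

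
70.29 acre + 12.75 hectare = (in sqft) 4.434e+06. Check: 1 acre = 4046.8564 m^2, so 70.29 acre = 70.29 * 4046.8564 = 284453.54 m^2. 1 hectare = 10000 m^2, so 12.75 hectare = 12.75 * 10000 = 127500 m^2. Sum: 284453.54 + 127500 = 411953.54 m^2. 1 sqft = 0.09290304 m^2, so 411953.54 m^2 = 411953.54 / 0.09290304 = 4434231 sqft ≈ 4.434e+06 sqft (4 s.f.).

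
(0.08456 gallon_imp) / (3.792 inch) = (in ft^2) 1 gallon_imp = 0.00454609 m^3, so 0.08456 gallon_imp = 0.08456 * 0.00454609 = 0.00038441737 m^3. 1 inch = 0.0254 m, so 3.792 inch = 3.792 * 0.0254 = 0.0963168 m. Combine: 0.00038441737 m^3 / 0.0963168 m = 0.0039911767 m^2. 1 ft^2 = 0.09290304 m^2, so 0.0039911767 m^2 = 0.0039911767 / 0.09290304 = 0.042960669 ft^2 ≈ 0.04296 ft^2 (4 s.f.). Final answer: 0.04296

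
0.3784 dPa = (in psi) 5.488e-06. Check: 1 dPa = 0.1 Pa, so 0.3784 dPa = 0.3784 * 0.1 = 0.03784 Pa. 1 psi = 6894.7573 Pa, so 0.03784 Pa = 0.03784 / 6894.7573 = 5.488228e-06 psi ≈ 5.488e-06 psi (4 s.f.).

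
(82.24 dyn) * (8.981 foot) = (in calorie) 1 dyn = 1e-05 N, so 82.24 dyn = 82.24 * 1e-05 = 0.0008224 N. 1 foot = 0.3048 m, so 8.981 foot = 8.981 * 0.3048 = 2.7374088 m. Combine: 0.0008224 N * 2.7374088 m = 0.002251245 J. 1 calorie = 4.184 J, so 0.002251245 J = 0.002251245 / 4.184 = 0.00053806047 calorie ≈ 0.0005381 calorie (4 s.f.). Final answer: 0.0005381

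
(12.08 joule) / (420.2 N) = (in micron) 12.08 joule = 12.08 J. 420.2 N is already in N. Combine: 12.08 J / 420.2 N = 0.028748215 m. 1 micron = 1e-06 m, so 0.028748215 m = 0.028748215 / 1e-06 = 28748.215 micron ≈ 2.875e+04 micron (4 s.f.). Final answer: 2.875e+04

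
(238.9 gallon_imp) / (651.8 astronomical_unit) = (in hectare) 1.114e-18. Check: 1 gallon_imp = 0.00454609 m^3, so 238.9 gallon_imp = 238.9 * 0.00454609 = 1.0860609 m^3. 1 astronomical_unit = 1.4959787e+11 m, so 651.8 astronomical_unit = 651.8 * 1.4959787e+11 = 9.7507892e+13 m. Combine: 1.0860609 m^3 / 9.7507892e+13 m = 1.1138185e-14 m^2. 1 hectare = 10000 m^2, so 1.1138185e-14 m^2 = 1.1138185e-14 / 10000 = 1.1138185e-18 hectare ≈ 1.114e-18 hectare (4 s.f.).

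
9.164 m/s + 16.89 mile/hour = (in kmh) 9.164 m/s is already in m/s. 1 mile/hour = 0.44704 m/s, so 16.89 mile/hour = 16.89 * 0.44704 = 7.5505056 m/s. Sum: 9.164 + 7.5505056 = 16.714506 m/s. 1 kmh = 0.27777778 m/s, so 16.714506 m/s = 16.714506 / 0.27777778 = 60.17222 kmh ≈ 60.17 kmh (4 s.f.). Final answer: 60.17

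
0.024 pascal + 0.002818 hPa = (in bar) 0.024 pascal = 0.024 Pa. 1 hPa = 100 Pa, so 0.002818 hPa = 0.002818 * 100 = 0.2818 Pa. Sum: 0.024 + 0.2818 = 0.3058 Pa. 1 bar = 100000 Pa, so 0.3058 Pa = 0.3058 / 100000 = 3.058e-06 bar. Final answer: 3.058e-06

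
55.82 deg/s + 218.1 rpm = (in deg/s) 1 deg/s = 0.017453293 rad/s, so 55.82 deg/s = 55.82 * 0.017453293 = 0.97424279 rad/s. 1 rpm = 0.10471976 rad/s, so 218.1 rpm = 218.1 * 0.10471976 = 22.839379 rad/s. Sum: 0.97424279 + 22.839379 = 23.813621 rad/s. 1 deg/s = 0.017453293 rad/s, so 23.813621 rad/s = 23.813621 / 0.017453293 = 1364.42 deg/s ≈ 1364 deg/s (4 s.f.). Final answer: 1364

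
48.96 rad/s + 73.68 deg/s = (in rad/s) 48.96 rad/s is already in rad/s. 1 deg/s = 0.017453293 rad/s, so 73.68 deg/s = 73.68 * 0.017453293 = 1.2859586 rad/s. Sum: 48.96 + 1.2859586 = 50.245959 rad/s. Result: 50.245959 rad/s ≈ 50.25 rad/s (4 s.f.). Final answer: 50.25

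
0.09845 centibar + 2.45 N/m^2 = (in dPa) 1009. Check: 1 centibar = 1000 Pa, so 0.09845 centibar = 0.09845 * 1000 = 98.45 Pa. 2.45 N/m^2 = 2.45 Pa. Sum: 98.45 + 2.45 = 100.9 Pa. 1 dPa = 0.1 Pa, so 100.9 Pa = 100.9 / 0.1 = 1009 dPa.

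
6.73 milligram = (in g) 0.00673. Check: 1 milligram = 1e-06 kg, so 6.73 milligram = 6.73 * 1e-06 = 6.73e-06 kg. 1 g = 0.001 kg, so 6.73e-06 kg = 6.73e-06 / 0.001 = 0.00673 g.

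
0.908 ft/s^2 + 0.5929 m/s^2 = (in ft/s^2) 1 ft/s^2 = 0.3048 m/s^2, so 0.908 ft/s^2 = 0.908 * 0.3048 = 0.2767584 m/s^2. 0.5929 m/s^2 is already in m/s^2. Sum: 0.2767584 + 0.5929 = 0.8696584 m/s^2. 1 ft/s^2 = 0.3048 m/s^2, so 0.8696584 m/s^2 = 0.8696584 / 0.3048 = 2.85321 ft/s^2 ≈ 2.853 ft/s^2 (4 s.f.). Final answer: 2.853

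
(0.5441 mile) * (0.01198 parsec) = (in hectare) 3.237e+13. Check: 1 mile = 1609.344 m, so 0.5441 mile = 0.5441 * 1609.344 = 875.64407 m. 1 parsec = 3.0856776e+16 m, so 0.01198 parsec = 0.01198 * 3.0856776e+16 = 3.6966417e+14 m. Combine: 875.64407 m * 3.6966417e+14 m = 3.2369424e+17 m^2. 1 hectare = 10000 m^2, so 3.2369424e+17 m^2 = 3.2369424e+17 / 10000 = 3.2369424e+13 hectare ≈ 3.237e+13 hectare (4 s.f.).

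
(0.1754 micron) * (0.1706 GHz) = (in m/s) 29.92. Check: 1 micron = 1e-06 m, so 0.1754 micron = 0.1754 * 1e-06 = 1.754e-07 m. 1 GHz = 1e+09 Hz, so 0.1706 GHz = 0.1706 * 1e+09 = 1.706e+08 Hz. Combine: 1.754e-07 m * 1.706e+08 Hz = 29.92324 m/s. Result: 29.92324 m/s ≈ 29.92 m/s (4 s.f.).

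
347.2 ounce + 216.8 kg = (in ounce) 7995. Check: 1 ounce = 0.028349523 kg, so 347.2 ounce = 347.2 * 0.028349523 = 9.8429544 kg. 216.8 kg is already in kg. Sum: 9.8429544 + 216.8 = 226.64295 kg. 1 ounce = 0.028349523 kg, so 226.64295 kg = 226.64295 / 0.028349523 = 7994.595 ounce ≈ 7995 ounce (4 s.f.).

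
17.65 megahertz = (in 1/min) 1.059e+09. Check: 1 megahertz = 1000000 Hz, so 17.65 megahertz = 17.65 * 1000000 = 17650000 Hz. 1 1/min = 0.016666667 Hz, so 17650000 Hz = 17650000 / 0.016666667 = 1.059e+09 1/min.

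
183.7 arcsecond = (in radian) 0.0008906. Check: 1 arcsecond = 4.8481368e-06 rad, so 183.7 arcsecond = 183.7 * 4.8481368e-06 = 0.00089060273 rad. 0.00089060273 rad = 0.00089060273 radian ≈ 0.0008906 radian (4 s.f.).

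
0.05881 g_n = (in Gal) 57.67. Check: 1 g_n = 9.80665 m/s^2, so 0.05881 g_n = 0.05881 * 9.80665 = 0.57672909 m/s^2. 1 Gal = 0.01 m/s^2, so 0.57672909 m/s^2 = 0.57672909 / 0.01 = 57.672909 Gal ≈ 57.67 Gal (4 s.f.).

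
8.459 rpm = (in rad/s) 0.8858. Check: 1 rpm = 0.10471976 rad/s, so 8.459 rpm = 8.459 * 0.10471976 = 0.88582441 rad/s. Result: 0.88582441 rad/s ≈ 0.8858 rad/s (4 s.f.).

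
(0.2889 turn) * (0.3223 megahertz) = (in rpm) 1 turn = 6.2831853 rad, so 0.2889 turn = 0.2889 * 6.2831853 = 1.8152122 rad. 1 megahertz = 1000000 Hz, so 0.3223 megahertz = 0.3223 * 1000000 = 322300 Hz. Combine: 1.8152122 rad * 322300 Hz = 585042.9 rad/s. 1 rpm = 0.10471976 rad/s, so 585042.9 rad/s = 585042.9 / 0.10471976 = 5586748.2 rpm ≈ 5.587e+06 rpm (4 s.f.). Final answer: 5.587e+06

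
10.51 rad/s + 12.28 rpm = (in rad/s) 10.51 rad/s is already in rad/s. 1 rpm = 0.10471976 rad/s, so 12.28 rpm = 12.28 * 0.10471976 = 1.2859586 rad/s. Sum: 10.51 + 1.2859586 = 11.795959 rad/s. Result: 11.795959 rad/s ≈ 11.8 rad/s (4 s.f.). Final answer: 11.8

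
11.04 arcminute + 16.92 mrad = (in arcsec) 1 arcminute = 0.00029088821 rad, so 11.04 arcminute = 11.04 * 0.00029088821 = 0.0032114058 rad. 1 mrad = 0.001 rad, so 16.92 mrad = 16.92 * 0.001 = 0.01692 rad. Sum: 0.0032114058 + 0.01692 = 0.020131406 rad. 1 arcsec = 4.8481368e-06 rad, so 0.020131406 rad = 0.020131406 / 4.8481368e-06 = 4152.4005 arcsec ≈ 4152 arcsec (4 s.f.). Final answer: 4152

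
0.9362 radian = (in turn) 0.9362 radian = 0.9362 rad. 1 turn = 6.2831853 rad, so 0.9362 rad = 0.9362 / 6.2831853 = 0.14900086 turn ≈ 0.149 turn (4 s.f.). Final answer: 0.149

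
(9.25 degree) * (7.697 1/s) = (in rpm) 1 degree = 0.017453293 rad, so 9.25 degree = 9.25 * 0.017453293 = 0.16144296 rad. 7.697 1/s = 7.697 Hz. Combine: 0.16144296 rad * 7.697 Hz = 1.2426264 rad/s. 1 rpm = 0.10471976 rad/s, so 1.2426264 rad/s = 1.2426264 / 0.10471976 = 11.866208 rpm ≈ 11.87 rpm (4 s.f.). Final answer: 11.87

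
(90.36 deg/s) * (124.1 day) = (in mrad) 1.691e+10. Check: 1 deg/s = 0.017453293 rad/s, so 90.36 deg/s = 90.36 * 0.017453293 = 1.5770795 rad/s. 1 day = 86400 s, so 124.1 day = 124.1 * 86400 = 10722240 s. Combine: 1.5770795 rad/s * 10722240 s = 16909825 rad. 1 mrad = 0.001 rad, so 16909825 rad = 16909825 / 0.001 = 1.6909825e+10 mrad ≈ 1.691e+10 mrad (4 s.f.).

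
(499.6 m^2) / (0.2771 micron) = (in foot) 499.6 m^2 is already in m^2. 1 micron = 1e-06 m, so 0.2771 micron = 0.2771 * 1e-06 = 2.771e-07 m. Combine: 499.6 m^2 / 2.771e-07 m = 1.8029592e+09 m. 1 foot = 0.3048 m, so 1.8029592e+09 m = 1.8029592e+09 / 0.3048 = 5.9152205e+09 foot ≈ 5.915e+09 foot (4 s.f.). Final answer: 5.915e+09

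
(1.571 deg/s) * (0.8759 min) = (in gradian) 1 deg/s = 0.017453293 rad/s, so 1.571 deg/s = 1.571 * 0.017453293 = 0.027419123 rad/s. 1 min = 60 s, so 0.8759 min = 0.8759 * 60 = 52.554 s. Combine: 0.027419123 rad/s * 52.554 s = 1.4409846 rad. 1 gradian = 0.015707963 rad, so 1.4409846 rad = 1.4409846 / 0.015707963 = 91.735927 gradian ≈ 91.74 gradian (4 s.f.). Final answer: 91.74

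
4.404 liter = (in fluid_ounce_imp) 155. Check: 1 liter = 0.001 m^3, so 4.404 liter = 4.404 * 0.001 = 0.004404 m^3. 1 fluid_ounce_imp = 2.8413063e-05 m^3, so 0.004404 m^3 = 0.004404 / 2.8413063e-05 = 154.99913 fluid_ounce_imp ≈ 155 fluid_ounce_imp (4 s.f.).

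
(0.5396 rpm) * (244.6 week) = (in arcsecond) 1.724e+12. Check: 1 rpm = 0.10471976 rad/s, so 0.5396 rpm = 0.5396 * 0.10471976 = 0.05650678 rad/s. 1 week = 604800 s, so 244.6 week = 244.6 * 604800 = 1.4793408e+08 s. Combine: 0.05650678 rad/s * 1.4793408e+08 s = 8359278.5 rad. 1 arcsecond = 4.8481368e-06 rad, so 8359278.5 rad = 8359278.5 / 4.8481368e-06 = 1.724225e+12 arcsecond ≈ 1.724e+12 arcsecond (4 s.f.).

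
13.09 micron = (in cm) 0.001309. Check: 1 micron = 1e-06 m, so 13.09 micron = 13.09 * 1e-06 = 1.309e-05 m. 1 cm = 0.01 m, so 1.309e-05 m = 1.309e-05 / 0.01 = 0.001309 cm.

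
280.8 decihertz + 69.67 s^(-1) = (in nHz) 1 decihertz = 0.1 Hz, so 280.8 decihertz = 280.8 * 0.1 = 28.08 Hz. 69.67 s^(-1) = 69.67 Hz. Sum: 28.08 + 69.67 = 97.75 Hz. 1 nHz = 1e-09 Hz, so 97.75 Hz = 97.75 / 1e-09 = 9.775e+10 nHz. Final answer: 9.775e+10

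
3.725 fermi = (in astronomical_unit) 2.49e-26. Check: 1 fermi = 1e-15 m, so 3.725 fermi = 3.725 * 1e-15 = 3.725e-15 m. 1 astronomical_unit = 1.4959787e+11 m, so 3.725e-15 m = 3.725e-15 / 1.4959787e+11 = 2.4900087e-26 astronomical_unit ≈ 2.49e-26 astronomical_unit (4 s.f.).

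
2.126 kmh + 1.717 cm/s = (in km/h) 1 kmh = 0.27777778 m/s, so 2.126 kmh = 2.126 * 0.27777778 = 0.59055556 m/s. 1 cm/s = 0.01 m/s, so 1.717 cm/s = 1.717 * 0.01 = 0.01717 m/s. Sum: 0.59055556 + 0.01717 = 0.60772556 m/s. 1 km/h = 0.27777778 m/s, so 0.60772556 m/s = 0.60772556 / 0.27777778 = 2.187812 km/h ≈ 2.188 km/h (4 s.f.). Final answer: 2.188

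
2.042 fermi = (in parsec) 1 fermi = 1e-15 m, so 2.042 fermi = 2.042 * 1e-15 = 2.042e-15 m. 1 parsec = 3.0856776e+16 m, so 2.042e-15 m = 2.042e-15 / 3.0856776e+16 = 6.6176713e-32 parsec ≈ 6.618e-32 parsec (4 s.f.). Final answer: 6.618e-32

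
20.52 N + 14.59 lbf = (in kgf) 20.52 N is already in N. 1 lbf = 4.4482216 N, so 14.59 lbf = 14.59 * 4.4482216 = 64.899553 N. Sum: 20.52 + 64.899553 = 85.419553 N. 1 kgf = 9.80665 N, so 85.419553 N = 85.419553 / 9.80665 = 8.7103703 kgf ≈ 8.71 kgf (4 s.f.). Final answer: 8.71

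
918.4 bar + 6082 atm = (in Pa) 7.081e+08. Check: 1 bar = 100000 Pa, so 918.4 bar = 918.4 * 100000 = 91840000 Pa. 1 atm = 101325 Pa, so 6082 atm = 6082 * 101325 = 6.1625865e+08 Pa. Sum: 91840000 + 6.1625865e+08 = 7.0809865e+08 Pa. Result: 7.0809865e+08 Pa ≈ 7.081e+08 Pa (4 s.f.).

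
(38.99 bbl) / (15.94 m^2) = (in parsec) 1.26e-17. Check: 1 bbl = 0.15898729 m^3, so 38.99 bbl = 38.99 * 0.15898729 = 6.1989146 m^3. 15.94 m^2 is already in m^2. Combine: 6.1989146 m^3 / 15.94 m^2 = 0.3888905 m. 1 parsec = 3.0856776e+16 m, so 0.3888905 m = 0.3888905 / 3.0856776e+16 = 1.2603083e-17 parsec ≈ 1.26e-17 parsec (4 s.f.).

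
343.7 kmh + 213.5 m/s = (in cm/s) 1 kmh = 0.27777778 m/s, so 343.7 kmh = 343.7 * 0.27777778 = 95.472222 m/s. 213.5 m/s is already in m/s. Sum: 95.472222 + 213.5 = 308.97222 m/s. 1 cm/s = 0.01 m/s, so 308.97222 m/s = 308.97222 / 0.01 = 30897.222 cm/s ≈ 3.09e+04 cm/s (4 s.f.). Final answer: 3.09e+04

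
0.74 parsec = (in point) 1 parsec = 3.0856776e+16 m, so 0.74 parsec = 0.74 * 3.0856776e+16 = 2.2834014e+16 m. 1 point = 0.00035277778 m, so 2.2834014e+16 m = 2.2834014e+16 / 0.00035277778 = 6.4726339e+19 point ≈ 6.473e+19 point (4 s.f.). Final answer: 6.473e+19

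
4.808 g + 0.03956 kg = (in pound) 1 g = 0.001 kg, so 4.808 g = 4.808 * 0.001 = 0.004808 kg. 0.03956 kg is already in kg. Sum: 0.004808 + 0.03956 = 0.044368 kg. 1 pound = 0.45359237 kg, so 0.044368 kg = 0.044368 / 0.45359237 = 0.097814696 pound ≈ 0.09781 pound (4 s.f.). Final answer: 0.09781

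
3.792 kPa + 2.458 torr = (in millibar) 1 kPa = 1000 Pa, so 3.792 kPa = 3.792 * 1000 = 3792 Pa. 1 torr = 133.32237 Pa, so 2.458 torr = 2.458 * 133.32237 = 327.70638 Pa. Sum: 3792 + 327.70638 = 4119.7064 Pa. 1 millibar = 100 Pa, so 4119.7064 Pa = 4119.7064 / 100 = 41.197064 millibar ≈ 41.2 millibar (4 s.f.). Final answer: 41.2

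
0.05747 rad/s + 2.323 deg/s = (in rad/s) 0.05747 rad/s is already in rad/s. 1 deg/s = 0.017453293 rad/s, so 2.323 deg/s = 2.323 * 0.017453293 = 0.040543999 rad/s. Sum: 0.05747 + 0.040543999 = 0.098013999 rad/s. Result: 0.098013999 rad/s ≈ 0.09801 rad/s (4 s.f.). Final answer: 0.09801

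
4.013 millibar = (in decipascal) 4013. Check: 1 millibar = 100 Pa, so 4.013 millibar = 4.013 * 100 = 401.3 Pa. 1 decipascal = 0.1 Pa, so 401.3 Pa = 401.3 / 0.1 = 4013 decipascal.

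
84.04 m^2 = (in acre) 1 acre = 4046.8564 m^2, so 84.04 m^2 = 84.04 / 4046.8564 = 0.020766736 acre ≈ 0.02077 acre (4 s.f.). Final answer: 0.02077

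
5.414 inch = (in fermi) 1 inch = 0.0254 m, so 5.414 inch = 5.414 * 0.0254 = 0.1375156 m. 1 fermi = 1e-15 m, so 0.1375156 m = 0.1375156 / 1e-15 = 1.375156e+14 fermi ≈ 1.375e+14 fermi (4 s.f.). Final answer: 1.375e+14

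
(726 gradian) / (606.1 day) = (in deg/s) 1 gradian = 0.015707963 rad, so 726 gradian = 726 * 0.015707963 = 11.403981 rad. 1 day = 86400 s, so 606.1 day = 606.1 * 86400 = 52367040 s. Combine: 11.403981 rad / 52367040 s = 2.1777021e-07 rad/s. 1 deg/s = 0.017453293 rad/s, so 2.1777021e-07 rad/s = 2.1777021e-07 / 0.017453293 = 1.2477314e-05 deg/s ≈ 1.248e-05 deg/s (4 s.f.). Final answer: 1.248e-05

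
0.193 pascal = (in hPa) 0.00193. Check: 0.193 pascal = 0.193 Pa. 1 hPa = 100 Pa, so 0.193 Pa = 0.193 / 100 = 0.00193 hPa.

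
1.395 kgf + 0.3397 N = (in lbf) 1 kgf = 9.80665 N, so 1.395 kgf = 1.395 * 9.80665 = 13.680277 N. 0.3397 N is already in N. Sum: 13.680277 + 0.3397 = 14.019977 N. 1 lbf = 4.4482216 N, so 14.019977 N = 14.019977 / 4.4482216 = 3.1518162 lbf ≈ 3.152 lbf (4 s.f.). Final answer: 3.152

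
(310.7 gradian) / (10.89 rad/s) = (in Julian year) 1 gradian = 0.015707963 rad, so 310.7 gradian = 310.7 * 0.015707963 = 4.8804642 rad. 10.89 rad/s is already in rad/s. Combine: 4.8804642 rad / 10.89 rad/s = 0.44816016 s. 1 Julian year = 31557600 s, so 0.44816016 s = 0.44816016 / 31557600 = 1.4201339e-08 Julian year ≈ 1.42e-08 Julian year (4 s.f.). Final answer: 1.42e-08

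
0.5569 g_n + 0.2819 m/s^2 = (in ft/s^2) 1 g_n = 9.80665 m/s^2, so 0.5569 g_n = 0.5569 * 9.80665 = 5.4613234 m/s^2. 0.2819 m/s^2 is already in m/s^2. Sum: 5.4613234 + 0.2819 = 5.7432234 m/s^2. 1 ft/s^2 = 0.3048 m/s^2, so 5.7432234 m/s^2 = 5.7432234 / 0.3048 = 18.842596 ft/s^2 ≈ 18.84 ft/s^2 (4 s.f.). Final answer: 18.84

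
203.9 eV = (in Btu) 1 eV = 1.6021766e-19 J, so 203.9 eV = 203.9 * 1.6021766e-19 = 3.2668382e-17 J. 1 Btu = 1055.0559 J, so 3.2668382e-17 J = 3.2668382e-17 / 1055.0559 = 3.0963651e-20 Btu ≈ 3.096e-20 Btu (4 s.f.). Final answer: 3.096e-20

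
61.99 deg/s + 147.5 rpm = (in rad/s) 16.53. Check: 1 deg/s = 0.017453293 rad/s, so 61.99 deg/s = 61.99 * 0.017453293 = 1.0819296 rad/s. 1 rpm = 0.10471976 rad/s, so 147.5 rpm = 147.5 * 0.10471976 = 15.446164 rad/s. Sum: 1.0819296 + 15.446164 = 16.528093 rad/s. Result: 16.528093 rad/s ≈ 16.53 rad/s (4 s.f.).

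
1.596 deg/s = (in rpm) 1 deg/s = 0.017453293 rad/s, so 1.596 deg/s = 1.596 * 0.017453293 = 0.027855455 rad/s. 1 rpm = 0.10471976 rad/s, so 0.027855455 rad/s = 0.027855455 / 0.10471976 = 0.266 rpm. Final answer: 0.266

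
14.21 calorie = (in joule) 1 calorie = 4.184 J, so 14.21 calorie = 14.21 * 4.184 = 59.45464 J. 59.45464 J = 59.45464 joule ≈ 59.45 joule (4 s.f.). Final answer: 59.45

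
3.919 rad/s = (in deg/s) 1 deg/s = 0.017453293 rad/s, so 3.919 rad/s = 3.919 / 0.017453293 = 224.54216 deg/s ≈ 224.5 deg/s (4 s.f.). Final answer: 224.5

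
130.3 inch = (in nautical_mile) 0.001787. Check: 1 inch = 0.0254 m, so 130.3 inch = 130.3 * 0.0254 = 3.30962 m. 1 nautical_mile = 1852 m, so 3.30962 m = 3.30962 / 1852 = 0.0017870518 nautical_mile ≈ 0.001787 nautical_mile (4 s.f.).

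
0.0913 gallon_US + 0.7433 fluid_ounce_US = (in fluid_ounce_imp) 12.94. Check: 1 gallon_US = 0.0037854118 m^3, so 0.0913 gallon_US = 0.0913 * 0.0037854118 = 0.0003456081 m^3. 1 fluid_ounce_US = 2.957353e-05 m^3, so 0.7433 fluid_ounce_US = 0.7433 * 2.957353e-05 = 2.1982005e-05 m^3. Sum: 0.0003456081 + 2.1982005e-05 = 0.0003675901 m^3. 1 fluid_ounce_imp = 2.8413063e-05 m^3, so 0.0003675901 m^3 = 0.0003675901 / 2.8413063e-05 = 12.937363 fluid_ounce_imp ≈ 12.94 fluid_ounce_imp (4 s.f.).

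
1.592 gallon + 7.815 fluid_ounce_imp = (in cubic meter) 0.006248. Check: 1 gallon = 0.0037854118 m^3, so 1.592 gallon = 1.592 * 0.0037854118 = 0.0060263756 m^3. 1 fluid_ounce_imp = 2.8413063e-05 m^3, so 7.815 fluid_ounce_imp = 7.815 * 2.8413063e-05 = 0.00022204808 m^3. Sum: 0.0060263756 + 0.00022204808 = 0.0062484236 m^3. 0.0062484236 m^3 = 0.0062484236 cubic meter ≈ 0.006248 cubic meter (4 s.f.).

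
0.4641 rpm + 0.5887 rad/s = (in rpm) 1 rpm = 0.10471976 rad/s, so 0.4641 rpm = 0.4641 * 0.10471976 = 0.048600438 rad/s. 0.5887 rad/s is already in rad/s. Sum: 0.048600438 + 0.5887 = 0.63730044 rad/s. 1 rpm = 0.10471976 rad/s, so 0.63730044 rad/s = 0.63730044 / 0.10471976 = 6.0857709 rpm ≈ 6.086 rpm (4 s.f.). Final answer: 6.086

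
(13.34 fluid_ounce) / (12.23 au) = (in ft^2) 2.321e-15. Check: 1 fluid_ounce = 2.957353e-05 m^3, so 13.34 fluid_ounce = 13.34 * 2.957353e-05 = 0.00039451088 m^3. 1 au = 1.4959787e+11 m, so 12.23 au = 12.23 * 1.4959787e+11 = 1.829582e+12 m. Combine: 0.00039451088 m^3 / 1.829582e+12 m = 2.1562898e-16 m^2. 1 ft^2 = 0.09290304 m^2, so 2.1562898e-16 m^2 = 2.1562898e-16 / 0.09290304 = 2.321011e-15 ft^2 ≈ 2.321e-15 ft^2 (4 s.f.).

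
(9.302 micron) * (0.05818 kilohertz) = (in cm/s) 1 micron = 1e-06 m, so 9.302 micron = 9.302 * 1e-06 = 9.302e-06 m. 1 kilohertz = 1000 Hz, so 0.05818 kilohertz = 0.05818 * 1000 = 58.18 Hz. Combine: 9.302e-06 m * 58.18 Hz = 0.00054119036 m/s. 1 cm/s = 0.01 m/s, so 0.00054119036 m/s = 0.00054119036 / 0.01 = 0.054119036 cm/s ≈ 0.05412 cm/s (4 s.f.). Final answer: 0.05412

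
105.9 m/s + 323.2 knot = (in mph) 105.9 m/s is already in m/s. 1 knot = 0.51444444 m/s, so 323.2 knot = 323.2 * 0.51444444 = 166.26844 m/s. Sum: 105.9 + 166.26844 = 272.16844 m/s. 1 mph = 0.44704 m/s, so 272.16844 m/s = 272.16844 / 0.44704 = 608.82347 mph ≈ 608.8 mph (4 s.f.). Final answer: 608.8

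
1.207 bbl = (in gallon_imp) 1 bbl = 0.15898729 m^3, so 1.207 bbl = 1.207 * 0.15898729 = 0.19189766 m^3. 1 gallon_imp = 0.00454609 m^3, so 0.19189766 m^3 = 0.19189766 / 0.00454609 = 42.211585 gallon_imp ≈ 42.21 gallon_imp (4 s.f.). Final answer: 42.21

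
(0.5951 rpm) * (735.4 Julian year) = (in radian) 1.446e+09. Check: 1 rpm = 0.10471976 rad/s, so 0.5951 rpm = 0.5951 * 0.10471976 = 0.062318726 rad/s. 1 Julian year = 31557600 s, so 735.4 Julian year = 735.4 * 31557600 = 2.3207459e+10 s. Combine: 0.062318726 rad/s * 2.3207459e+10 s = 1.4462593e+09 rad. 1.4462593e+09 rad = 1.4462593e+09 radian ≈ 1.446e+09 radian (4 s.f.).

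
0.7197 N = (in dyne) 7.197e+04. Check: 1 dyne = 1e-05 N, so 0.7197 N = 0.7197 / 1e-05 = 71970 dyne ≈ 7.197e+04 dyne (4 s.f.).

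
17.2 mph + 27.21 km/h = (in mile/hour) 34.11. Check: 1 mph = 0.44704 m/s, so 17.2 mph = 17.2 * 0.44704 = 7.689088 m/s. 1 km/h = 0.27777778 m/s, so 27.21 km/h = 27.21 * 0.27777778 = 7.5583333 m/s. Sum: 7.689088 + 7.5583333 = 15.247421 m/s. 1 mile/hour = 0.44704 m/s, so 15.247421 m/s = 15.247421 / 0.44704 = 34.10751 mile/hour ≈ 34.11 mile/hour (4 s.f.).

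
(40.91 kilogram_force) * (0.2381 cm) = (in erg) 9.552e+06. Check: 1 kilogram_force = 9.80665 N, so 40.91 kilogram_force = 40.91 * 9.80665 = 401.19005 N. 1 cm = 0.01 m, so 0.2381 cm = 0.2381 * 0.01 = 0.002381 m. Combine: 401.19005 N * 0.002381 m = 0.95523351 J. 1 erg = 1e-07 J, so 0.95523351 J = 0.95523351 / 1e-07 = 9552335.1 erg ≈ 9.552e+06 erg (4 s.f.).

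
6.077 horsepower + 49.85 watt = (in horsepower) 6.144. Check: 1 horsepower = 745.69987 W, so 6.077 horsepower = 6.077 * 745.69987 = 4531.6181 W. 49.85 watt = 49.85 W. Sum: 4531.6181 + 49.85 = 4581.4681 W. 1 horsepower = 745.69987 W, so 4581.4681 W = 4581.4681 / 745.69987 = 6.14385 horsepower ≈ 6.144 horsepower (4 s.f.).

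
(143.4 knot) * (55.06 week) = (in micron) 2.457e+15. Check: 1 knot = 0.51444444 m/s, so 143.4 knot = 143.4 * 0.51444444 = 73.771333 m/s. 1 week = 604800 s, so 55.06 week = 55.06 * 604800 = 33300288 s. Combine: 73.771333 m/s * 33300288 s = 2.4566066e+09 m. 1 micron = 1e-06 m, so 2.4566066e+09 m = 2.4566066e+09 / 1e-06 = 2.4566066e+15 micron ≈ 2.457e+15 micron (4 s.f.).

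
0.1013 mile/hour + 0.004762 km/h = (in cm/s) 4.661. Check: 1 mile/hour = 0.44704 m/s, so 0.1013 mile/hour = 0.1013 * 0.44704 = 0.045285152 m/s. 1 km/h = 0.27777778 m/s, so 0.004762 km/h = 0.004762 * 0.27777778 = 0.0013227778 m/s. Sum: 0.045285152 + 0.0013227778 = 0.04660793 m/s. 1 cm/s = 0.01 m/s, so 0.04660793 m/s = 0.04660793 / 0.01 = 4.660793 cm/s ≈ 4.661 cm/s (4 s.f.).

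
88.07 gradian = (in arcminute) 4756. Check: 1 gradian = 0.015707963 rad, so 88.07 gradian = 88.07 * 0.015707963 = 1.3834003 rad. 1 arcminute = 0.00029088821 rad, so 1.3834003 rad = 1.3834003 / 0.00029088821 = 4755.78 arcminute ≈ 4756 arcminute (4 s.f.).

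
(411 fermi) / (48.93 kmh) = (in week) 5e-20. Check: 1 fermi = 1e-15 m, so 411 fermi = 411 * 1e-15 = 4.11e-13 m. 1 kmh = 0.27777778 m/s, so 48.93 kmh = 48.93 * 0.27777778 = 13.591667 m/s. Combine: 4.11e-13 m / 13.591667 m/s = 3.0239117e-14 s. 1 week = 604800 s, so 3.0239117e-14 s = 3.0239117e-14 / 604800 = 4.999854e-20 week ≈ 5e-20 week (4 s.f.).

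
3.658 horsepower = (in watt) 1 horsepower = 745.69987 W, so 3.658 horsepower = 3.658 * 745.69987 = 2727.7701 W. 2727.7701 W = 2727.7701 watt ≈ 2728 watt (4 s.f.). Final answer: 2728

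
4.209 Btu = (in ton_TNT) 1.061e-06. Check: 1 Btu = 1055.0559 J, so 4.209 Btu = 4.209 * 1055.0559 = 4440.7301 J. 1 ton_TNT = 4.184e+09 J, so 4440.7301 J = 4440.7301 / 4.184e+09 = 1.06136e-06 ton_TNT ≈ 1.061e-06 ton_TNT (4 s.f.).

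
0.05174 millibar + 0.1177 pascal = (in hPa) 1 millibar = 100 Pa, so 0.05174 millibar = 0.05174 * 100 = 5.174 Pa. 0.1177 pascal = 0.1177 Pa. Sum: 5.174 + 0.1177 = 5.2917 Pa. 1 hPa = 100 Pa, so 5.2917 Pa = 5.2917 / 100 = 0.052917 hPa ≈ 0.05292 hPa (4 s.f.). Final answer: 0.05292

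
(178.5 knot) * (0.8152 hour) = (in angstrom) 1 knot = 0.51444444 m/s, so 178.5 knot = 178.5 * 0.51444444 = 91.828333 m/s. 1 hour = 3600 s, so 0.8152 hour = 0.8152 * 3600 = 2934.72 s. Combine: 91.828333 m/s * 2934.72 s = 269490.45 m. 1 angstrom = 1e-10 m, so 269490.45 m = 269490.45 / 1e-10 = 2.6949045e+15 angstrom ≈ 2.695e+15 angstrom (4 s.f.). Final answer: 2.695e+15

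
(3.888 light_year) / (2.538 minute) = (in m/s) 1 light_year = 9.4607305e+15 m, so 3.888 light_year = 3.888 * 9.4607305e+15 = 3.678332e+16 m. 1 minute = 60 s, so 2.538 minute = 2.538 * 60 = 152.28 s. Combine: 3.678332e+16 m / 152.28 s = 2.4155057e+14 m/s. Result: 2.4155057e+14 m/s ≈ 2.416e+14 m/s (4 s.f.). Final answer: 2.416e+14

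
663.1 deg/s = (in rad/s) 11.57. Check: 1 deg/s = 0.017453293 rad/s, so 663.1 deg/s = 663.1 * 0.017453293 = 11.573278 rad/s. Result: 11.573278 rad/s ≈ 11.57 rad/s (4 s.f.).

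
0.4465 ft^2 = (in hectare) 1 ft^2 = 0.09290304 m^2, so 0.4465 ft^2 = 0.4465 * 0.09290304 = 0.041481207 m^2. 1 hectare = 10000 m^2, so 0.041481207 m^2 = 0.041481207 / 10000 = 4.1481207e-06 hectare ≈ 4.148e-06 hectare (4 s.f.). Final answer: 4.148e-06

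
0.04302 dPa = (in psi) 1 dPa = 0.1 Pa, so 0.04302 dPa = 0.04302 * 0.1 = 0.004302 Pa. 1 psi = 6894.7573 Pa, so 0.004302 Pa = 0.004302 / 6894.7573 = 6.2395235e-07 psi ≈ 6.24e-07 psi (4 s.f.). Final answer: 6.24e-07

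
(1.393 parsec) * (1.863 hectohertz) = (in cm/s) 1 parsec = 3.0856776e+16 m, so 1.393 parsec = 1.393 * 3.0856776e+16 = 4.2983489e+16 m. 1 hectohertz = 100 Hz, so 1.863 hectohertz = 1.863 * 100 = 186.3 Hz. Combine: 4.2983489e+16 m * 186.3 Hz = 8.0078239e+18 m/s. 1 cm/s = 0.01 m/s, so 8.0078239e+18 m/s = 8.0078239e+18 / 0.01 = 8.0078239e+20 cm/s ≈ 8.008e+20 cm/s (4 s.f.). Final answer: 8.008e+20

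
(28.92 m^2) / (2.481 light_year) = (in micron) 28.92 m^2 is already in m^2. 1 light_year = 9.4607305e+15 m, so 2.481 light_year = 2.481 * 9.4607305e+15 = 2.3472072e+16 m. Combine: 28.92 m^2 / 2.3472072e+16 m = 1.2321025e-15 m. 1 micron = 1e-06 m, so 1.2321025e-15 m = 1.2321025e-15 / 1e-06 = 1.2321025e-09 micron ≈ 1.232e-09 micron (4 s.f.). Final answer: 1.232e-09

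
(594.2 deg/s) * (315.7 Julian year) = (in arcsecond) 1 deg/s = 0.017453293 rad/s, so 594.2 deg/s = 594.2 * 0.017453293 = 10.370746 rad/s. 1 Julian year = 31557600 s, so 315.7 Julian year = 315.7 * 31557600 = 9.9627343e+09 s. Combine: 10.370746 rad/s * 9.9627343e+09 s = 1.0332099e+11 rad. 1 arcsecond = 4.8481368e-06 rad, so 1.0332099e+11 rad = 1.0332099e+11 / 4.8481368e-06 = 2.1311484e+16 arcsecond ≈ 2.131e+16 arcsecond (4 s.f.). Final answer: 2.131e+16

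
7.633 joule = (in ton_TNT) 1.824e-09. Check: 7.633 joule = 7.633 J. 1 ton_TNT = 4.184e+09 J, so 7.633 J = 7.633 / 4.184e+09 = 1.8243308e-09 ton_TNT ≈ 1.824e-09 ton_TNT (4 s.f.).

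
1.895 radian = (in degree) 108.6. Check: 1.895 radian = 1.895 rad. 1 degree = 0.017453293 rad, so 1.895 rad = 1.895 / 0.017453293 = 108.5755 degree ≈ 108.6 degree (4 s.f.).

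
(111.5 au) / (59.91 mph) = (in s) 1 au = 1.4959787e+11 m, so 111.5 au = 111.5 * 1.4959787e+11 = 1.6680163e+13 m. 1 mph = 0.44704 m/s, so 59.91 mph = 59.91 * 0.44704 = 26.782166 m/s. Combine: 1.6680163e+13 m / 26.782166 m/s = 6.2280856e+11 s. Result: 6.2280856e+11 s ≈ 6.228e+11 s (4 s.f.). Final answer: 6.228e+11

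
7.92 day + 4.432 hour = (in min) 1 day = 86400 s, so 7.92 day = 7.92 * 86400 = 684288 s. 1 hour = 3600 s, so 4.432 hour = 4.432 * 3600 = 15955.2 s. Sum: 684288 + 15955.2 = 700243.2 s. 1 min = 60 s, so 700243.2 s = 700243.2 / 60 = 11670.72 min ≈ 1.167e+04 min (4 s.f.). Final answer: 1.167e+04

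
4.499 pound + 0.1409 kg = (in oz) 1 pound = 0.45359237 kg, so 4.499 pound = 4.499 * 0.45359237 = 2.0407121 kg. 0.1409 kg is already in kg. Sum: 2.0407121 + 0.1409 = 2.1816121 kg. 1 oz = 0.028349523 kg, so 2.1816121 kg = 2.1816121 / 0.028349523 = 76.954101 oz ≈ 76.95 oz (4 s.f.). Final answer: 76.95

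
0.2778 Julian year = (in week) 1 Julian year = 31557600 s, so 0.2778 Julian year = 0.2778 * 31557600 = 8766701.3 s. 1 week = 604800 s, so 8766701.3 s = 8766701.3 / 604800 = 14.495207 week ≈ 14.5 week (4 s.f.). Final answer: 14.5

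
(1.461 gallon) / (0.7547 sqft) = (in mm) 78.88. Check: 1 gallon = 0.0037854118 m^3, so 1.461 gallon = 1.461 * 0.0037854118 = 0.0055304866 m^3. 1 sqft = 0.09290304 m^2, so 0.7547 sqft = 0.7547 * 0.09290304 = 0.070113924 m^2. Combine: 0.0055304866 m^3 / 0.070113924 m^2 = 0.078878578 m. 1 mm = 0.001 m, so 0.078878578 m = 0.078878578 / 0.001 = 78.878578 mm ≈ 78.88 mm (4 s.f.).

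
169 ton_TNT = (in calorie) 1 ton_TNT = 4.184e+09 J, so 169 ton_TNT = 169 * 4.184e+09 = 7.07096e+11 J. 1 calorie = 4.184 J, so 7.07096e+11 J = 7.07096e+11 / 4.184 = 1.69e+11 calorie. Final answer: 1.69e+11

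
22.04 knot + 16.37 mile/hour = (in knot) 36.27. Check: 1 knot = 0.51444444 m/s, so 22.04 knot = 22.04 * 0.51444444 = 11.338356 m/s. 1 mile/hour = 0.44704 m/s, so 16.37 mile/hour = 16.37 * 0.44704 = 7.3180448 m/s. Sum: 11.338356 + 7.3180448 = 18.6564 m/s. 1 knot = 0.51444444 m/s, so 18.6564 m/s = 18.6564 / 0.51444444 = 36.265141 knot ≈ 36.27 knot (4 s.f.).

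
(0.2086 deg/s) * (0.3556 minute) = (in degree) 1 deg/s = 0.017453293 rad/s, so 0.2086 deg/s = 0.2086 * 0.017453293 = 0.0036407568 rad/s. 1 minute = 60 s, so 0.3556 minute = 0.3556 * 60 = 21.336 s. Combine: 0.0036407568 rad/s * 21.336 s = 0.077679188 rad. 1 degree = 0.017453293 rad, so 0.077679188 rad = 0.077679188 / 0.017453293 = 4.4506896 degree ≈ 4.451 degree (4 s.f.). Final answer: 4.451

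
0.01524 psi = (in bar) 1 psi = 6894.7573 Pa, so 0.01524 psi = 0.01524 * 6894.7573 = 105.0761 Pa. 1 bar = 100000 Pa, so 105.0761 Pa = 105.0761 / 100000 = 0.001050761 bar ≈ 0.001051 bar (4 s.f.). Final answer: 0.001051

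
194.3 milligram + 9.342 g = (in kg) 0.009536. Check: 1 milligram = 1e-06 kg, so 194.3 milligram = 194.3 * 1e-06 = 0.0001943 kg. 1 g = 0.001 kg, so 9.342 g = 9.342 * 0.001 = 0.009342 kg. Sum: 0.0001943 + 0.009342 = 0.0095363 kg. Result: 0.0095363 kg ≈ 0.009536 kg (4 s.f.).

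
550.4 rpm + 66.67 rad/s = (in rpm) 1187. Check: 1 rpm = 0.10471976 rad/s, so 550.4 rpm = 550.4 * 0.10471976 = 57.637753 rad/s. 66.67 rad/s is already in rad/s. Sum: 57.637753 + 66.67 = 124.30775 rad/s. 1 rpm = 0.10471976 rad/s, so 124.30775 rad/s = 124.30775 / 0.10471976 = 1187.0516 rpm ≈ 1187 rpm (4 s.f.).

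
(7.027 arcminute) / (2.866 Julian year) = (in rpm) 2.158e-10. Check: 1 arcminute = 0.00029088821 rad, so 7.027 arcminute = 7.027 * 0.00029088821 = 0.0020440714 rad. 1 Julian year = 31557600 s, so 2.866 Julian year = 2.866 * 31557600 = 90444082 s. Combine: 0.0020440714 rad / 90444082 s = 2.2600389e-11 rad/s. 1 rpm = 0.10471976 rad/s, so 2.2600389e-11 rad/s = 2.2600389e-11 / 0.10471976 = 2.1581782e-10 rpm ≈ 2.158e-10 rpm (4 s.f.).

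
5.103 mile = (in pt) 1 mile = 1609.344 m, so 5.103 mile = 5.103 * 1609.344 = 8212.4824 m. 1 pt = 0.00035277778 m, so 8212.4824 m = 8212.4824 / 0.00035277778 = 23279478 pt ≈ 2.328e+07 pt (4 s.f.). Final answer: 2.328e+07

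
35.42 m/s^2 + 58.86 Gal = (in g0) 3.672. Check: 35.42 m/s^2 is already in m/s^2. 1 Gal = 0.01 m/s^2, so 58.86 Gal = 58.86 * 0.01 = 0.5886 m/s^2. Sum: 35.42 + 0.5886 = 36.0086 m/s^2. 1 g0 = 9.80665 m/s^2, so 36.0086 m/s^2 = 36.0086 / 9.80665 = 3.6718553 g0 ≈ 3.672 g0 (4 s.f.).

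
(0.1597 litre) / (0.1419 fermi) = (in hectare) 1.125e+08. Check: 1 litre = 0.001 m^3, so 0.1597 litre = 0.1597 * 0.001 = 0.0001597 m^3. 1 fermi = 1e-15 m, so 0.1419 fermi = 0.1419 * 1e-15 = 1.419e-16 m. Combine: 0.0001597 m^3 / 1.419e-16 m = 1.1254405e+12 m^2. 1 hectare = 10000 m^2, so 1.1254405e+12 m^2 = 1.1254405e+12 / 10000 = 1.1254405e+08 hectare ≈ 1.125e+08 hectare (4 s.f.).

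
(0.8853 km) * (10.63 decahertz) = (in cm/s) 9.411e+06. Check: 1 km = 1000 m, so 0.8853 km = 0.8853 * 1000 = 885.3 m. 1 decahertz = 10 Hz, so 10.63 decahertz = 10.63 * 10 = 106.3 Hz. Combine: 885.3 m * 106.3 Hz = 94107.39 m/s. 1 cm/s = 0.01 m/s, so 94107.39 m/s = 94107.39 / 0.01 = 9410739 cm/s ≈ 9.411e+06 cm/s (4 s.f.).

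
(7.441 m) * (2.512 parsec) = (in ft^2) 6.208e+18. Check: 7.441 m is already in m. 1 parsec = 3.0856776e+16 m, so 2.512 parsec = 2.512 * 3.0856776e+16 = 7.7512221e+16 m. Combine: 7.441 m * 7.7512221e+16 m = 5.7676844e+17 m^2. 1 ft^2 = 0.09290304 m^2, so 5.7676844e+17 m^2 = 5.7676844e+17 / 0.09290304 = 6.2082838e+18 ft^2 ≈ 6.208e+18 ft^2 (4 s.f.).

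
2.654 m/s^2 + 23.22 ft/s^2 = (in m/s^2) 9.731. Check: 2.654 m/s^2 is already in m/s^2. 1 ft/s^2 = 0.3048 m/s^2, so 23.22 ft/s^2 = 23.22 * 0.3048 = 7.077456 m/s^2. Sum: 2.654 + 7.077456 = 9.731456 m/s^2. Result: 9.731456 m/s^2 ≈ 9.731 m/s^2 (4 s.f.).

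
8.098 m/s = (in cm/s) 1 cm/s = 0.01 m/s, so 8.098 m/s = 8.098 / 0.01 = 809.8 cm/s. Final answer: 809.8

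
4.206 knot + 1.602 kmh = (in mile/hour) 1 knot = 0.51444444 m/s, so 4.206 knot = 4.206 * 0.51444444 = 2.1637533 m/s. 1 kmh = 0.27777778 m/s, so 1.602 kmh = 1.602 * 0.27777778 = 0.445 m/s. Sum: 2.1637533 + 0.445 = 2.6087533 m/s. 1 mile/hour = 0.44704 m/s, so 2.6087533 m/s = 2.6087533 / 0.44704 = 5.835615 mile/hour ≈ 5.836 mile/hour (4 s.f.). Final answer: 5.836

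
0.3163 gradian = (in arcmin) 1 gradian = 0.015707963 rad, so 0.3163 gradian = 0.3163 * 0.015707963 = 0.0049684288 rad. 1 arcmin = 0.00029088821 rad, so 0.0049684288 rad = 0.0049684288 / 0.00029088821 = 17.0802 arcmin ≈ 17.08 arcmin (4 s.f.). Final answer: 17.08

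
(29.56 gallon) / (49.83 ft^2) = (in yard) 1 gallon = 0.0037854118 m^3, so 29.56 gallon = 29.56 * 0.0037854118 = 0.11189677 m^3. 1 ft^2 = 0.09290304 m^2, so 49.83 ft^2 = 49.83 * 0.09290304 = 4.6293585 m^2. Combine: 0.11189677 m^3 / 4.6293585 m^2 = 0.024171118 m. 1 yard = 0.9144 m, so 0.024171118 m = 0.024171118 / 0.9144 = 0.026433857 yard ≈ 0.02643 yard (4 s.f.). Final answer: 0.02643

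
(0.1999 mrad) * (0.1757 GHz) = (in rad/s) 3.512e+04. Check: 1 mrad = 0.001 rad, so 0.1999 mrad = 0.1999 * 0.001 = 0.0001999 rad. 1 GHz = 1e+09 Hz, so 0.1757 GHz = 0.1757 * 1e+09 = 1.757e+08 Hz. Combine: 0.0001999 rad * 1.757e+08 Hz = 35122.43 rad/s. Result: 35122.43 rad/s ≈ 3.512e+04 rad/s (4 s.f.).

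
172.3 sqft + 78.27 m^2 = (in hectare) 1 sqft = 0.09290304 m^2, so 172.3 sqft = 172.3 * 0.09290304 = 16.007194 m^2. 78.27 m^2 is already in m^2. Sum: 16.007194 + 78.27 = 94.277194 m^2. 1 hectare = 10000 m^2, so 94.277194 m^2 = 94.277194 / 10000 = 0.0094277194 hectare ≈ 0.009428 hectare (4 s.f.). Final answer: 0.009428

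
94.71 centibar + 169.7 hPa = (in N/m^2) 1.117e+05. Check: 1 centibar = 1000 Pa, so 94.71 centibar = 94.71 * 1000 = 94710 Pa. 1 hPa = 100 Pa, so 169.7 hPa = 169.7 * 100 = 16970 Pa. Sum: 94710 + 16970 = 111680 Pa. 111680 Pa = 111680 N/m^2 ≈ 1.117e+05 N/m^2 (4 s.f.).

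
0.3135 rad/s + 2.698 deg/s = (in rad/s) 0.3606. Check: 0.3135 rad/s is already in rad/s. 1 deg/s = 0.017453293 rad/s, so 2.698 deg/s = 2.698 * 0.017453293 = 0.047088983 rad/s. Sum: 0.3135 + 0.047088983 = 0.36058898 rad/s. Result: 0.36058898 rad/s ≈ 0.3606 rad/s (4 s.f.).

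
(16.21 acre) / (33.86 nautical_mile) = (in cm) 1 acre = 4046.8564 m^2, so 16.21 acre = 16.21 * 4046.8564 = 65599.543 m^2. 1 nautical_mile = 1852 m, so 33.86 nautical_mile = 33.86 * 1852 = 62708.72 m. Combine: 65599.543 m^2 / 62708.72 m = 1.0460992 m. 1 cm = 0.01 m, so 1.0460992 m = 1.0460992 / 0.01 = 104.60992 cm ≈ 104.6 cm (4 s.f.). Final answer: 104.6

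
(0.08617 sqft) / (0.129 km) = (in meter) 6.206e-05. Check: 1 sqft = 0.09290304 m^2, so 0.08617 sqft = 0.08617 * 0.09290304 = 0.008005455 m^2. 1 km = 1000 m, so 0.129 km = 0.129 * 1000 = 129 m. Combine: 0.008005455 m^2 / 129 m = 6.205779e-05 m. 6.205779e-05 m = 6.205779e-05 meter ≈ 6.206e-05 meter (4 s.f.).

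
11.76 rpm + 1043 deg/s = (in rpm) 1 rpm = 0.10471976 rad/s, so 11.76 rpm = 11.76 * 0.10471976 = 1.2315043 rad/s. 1 deg/s = 0.017453293 rad/s, so 1043 deg/s = 1043 * 0.017453293 = 18.203784 rad/s. Sum: 1.2315043 + 18.203784 = 19.435288 rad/s. 1 rpm = 0.10471976 rad/s, so 19.435288 rad/s = 19.435288 / 0.10471976 = 185.59333 rpm ≈ 185.6 rpm (4 s.f.). Final answer: 185.6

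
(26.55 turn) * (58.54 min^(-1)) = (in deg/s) 9325. Check: 1 turn = 6.2831853 rad, so 26.55 turn = 26.55 * 6.2831853 = 166.81857 rad. 1 min^(-1) = 0.016666667 Hz, so 58.54 min^(-1) = 58.54 * 0.016666667 = 0.97566667 Hz. Combine: 166.81857 rad * 0.97566667 Hz = 162.75932 rad/s. 1 deg/s = 0.017453293 rad/s, so 162.75932 rad/s = 162.75932 / 0.017453293 = 9325.422 deg/s ≈ 9325 deg/s (4 s.f.).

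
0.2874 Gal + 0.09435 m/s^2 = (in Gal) 1 Gal = 0.01 m/s^2, so 0.2874 Gal = 0.2874 * 0.01 = 0.002874 m/s^2. 0.09435 m/s^2 is already in m/s^2. Sum: 0.002874 + 0.09435 = 0.097224 m/s^2. 1 Gal = 0.01 m/s^2, so 0.097224 m/s^2 = 0.097224 / 0.01 = 9.7224 Gal ≈ 9.722 Gal (4 s.f.). Final answer: 9.722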